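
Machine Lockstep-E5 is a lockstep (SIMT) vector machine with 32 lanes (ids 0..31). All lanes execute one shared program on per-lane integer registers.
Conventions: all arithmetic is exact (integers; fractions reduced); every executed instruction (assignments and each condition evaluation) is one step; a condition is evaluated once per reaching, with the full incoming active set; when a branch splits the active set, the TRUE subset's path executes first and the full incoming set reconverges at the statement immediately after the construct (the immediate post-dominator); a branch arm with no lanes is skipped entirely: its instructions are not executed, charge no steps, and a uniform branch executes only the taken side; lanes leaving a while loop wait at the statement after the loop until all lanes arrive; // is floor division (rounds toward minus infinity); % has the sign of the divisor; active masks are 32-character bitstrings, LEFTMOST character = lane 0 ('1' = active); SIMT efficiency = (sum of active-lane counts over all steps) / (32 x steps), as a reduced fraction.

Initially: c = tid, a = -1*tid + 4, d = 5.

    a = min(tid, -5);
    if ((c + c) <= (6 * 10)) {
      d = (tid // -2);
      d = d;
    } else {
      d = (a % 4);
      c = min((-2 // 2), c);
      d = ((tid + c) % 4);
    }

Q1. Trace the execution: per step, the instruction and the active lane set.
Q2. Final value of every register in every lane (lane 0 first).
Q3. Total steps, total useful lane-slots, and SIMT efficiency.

step 0: a <- min(tid, -5)            11111111111111111111111111111111
step 1: eval ((c + c) <= (6 * 10))   11111111111111111111111111111111
step 2: d <- (tid // -2)             11111111111111111111111111111110
step 3: d <- d                       11111111111111111111111111111110
step 4: d <- (a % 4)                 00000000000000000000000000000001
step 5: c <- min((-2 // 2), c)       00000000000000000000000000000001
step 6: d <- ((tid + c) % 4)         00000000000000000000000000000001

Answer: 7 steps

c: 0,1,2,3,4,5,6,7,8,9,10,11,12,13,14,15,16,17,18,19,20,21,22,23,24,25,26,27,28,29,30,-1
a: -5,-5,-5,-5,-5,-5,-5,-5,-5,-5,-5,-5,-5,-5,-5,-5,-5,-5,-5,-5,-5,-5,-5,-5,-5,-5,-5,-5,-5,-5,-5,-5
d: 0,-1,-1,-2,-2,-3,-3,-4,-4,-5,-5,-6,-6,-7,-7,-8,-8,-9,-9,-10,-10,-11,-11,-12,-12,-13,-13,-14,-14,-15,-15,2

steps = 7; useful = 129; efficiency = 129/224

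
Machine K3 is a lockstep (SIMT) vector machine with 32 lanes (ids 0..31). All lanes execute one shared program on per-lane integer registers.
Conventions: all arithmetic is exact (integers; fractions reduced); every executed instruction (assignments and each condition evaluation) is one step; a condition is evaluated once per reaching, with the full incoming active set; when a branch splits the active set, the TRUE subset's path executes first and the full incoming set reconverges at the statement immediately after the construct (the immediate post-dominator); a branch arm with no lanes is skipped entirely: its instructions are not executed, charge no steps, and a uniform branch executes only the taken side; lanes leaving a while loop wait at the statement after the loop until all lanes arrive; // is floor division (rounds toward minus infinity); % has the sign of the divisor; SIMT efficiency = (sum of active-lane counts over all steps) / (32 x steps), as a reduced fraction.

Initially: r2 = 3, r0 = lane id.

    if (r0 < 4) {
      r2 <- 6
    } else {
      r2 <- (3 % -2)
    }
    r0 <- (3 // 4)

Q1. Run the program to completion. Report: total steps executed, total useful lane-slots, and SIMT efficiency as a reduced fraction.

Answer: 4 steps, 96 useful, 3/4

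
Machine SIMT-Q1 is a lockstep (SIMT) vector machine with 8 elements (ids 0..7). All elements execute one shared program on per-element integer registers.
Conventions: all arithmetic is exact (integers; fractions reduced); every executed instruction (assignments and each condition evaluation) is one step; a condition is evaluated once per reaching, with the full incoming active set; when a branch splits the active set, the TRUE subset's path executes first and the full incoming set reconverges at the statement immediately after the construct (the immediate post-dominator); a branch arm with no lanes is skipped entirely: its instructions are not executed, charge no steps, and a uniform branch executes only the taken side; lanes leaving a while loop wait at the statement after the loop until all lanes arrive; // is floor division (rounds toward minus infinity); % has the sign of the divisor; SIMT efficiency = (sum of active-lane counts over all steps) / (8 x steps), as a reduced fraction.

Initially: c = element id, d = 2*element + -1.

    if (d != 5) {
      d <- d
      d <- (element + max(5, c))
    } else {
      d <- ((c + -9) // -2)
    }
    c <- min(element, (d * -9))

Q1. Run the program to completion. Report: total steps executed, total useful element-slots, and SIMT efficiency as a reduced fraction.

Answer: 5 steps, 31 useful, 31/40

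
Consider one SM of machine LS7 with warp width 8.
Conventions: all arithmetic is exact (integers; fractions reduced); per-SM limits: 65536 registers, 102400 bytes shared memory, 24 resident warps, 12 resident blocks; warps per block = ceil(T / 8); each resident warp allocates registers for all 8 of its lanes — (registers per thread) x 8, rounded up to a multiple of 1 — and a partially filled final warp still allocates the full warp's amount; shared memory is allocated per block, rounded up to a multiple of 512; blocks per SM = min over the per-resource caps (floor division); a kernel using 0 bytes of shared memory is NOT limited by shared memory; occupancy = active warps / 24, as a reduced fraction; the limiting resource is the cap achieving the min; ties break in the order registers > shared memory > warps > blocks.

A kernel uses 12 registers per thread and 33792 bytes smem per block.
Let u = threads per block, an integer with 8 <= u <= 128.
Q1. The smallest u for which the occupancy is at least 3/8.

Answer: u = 17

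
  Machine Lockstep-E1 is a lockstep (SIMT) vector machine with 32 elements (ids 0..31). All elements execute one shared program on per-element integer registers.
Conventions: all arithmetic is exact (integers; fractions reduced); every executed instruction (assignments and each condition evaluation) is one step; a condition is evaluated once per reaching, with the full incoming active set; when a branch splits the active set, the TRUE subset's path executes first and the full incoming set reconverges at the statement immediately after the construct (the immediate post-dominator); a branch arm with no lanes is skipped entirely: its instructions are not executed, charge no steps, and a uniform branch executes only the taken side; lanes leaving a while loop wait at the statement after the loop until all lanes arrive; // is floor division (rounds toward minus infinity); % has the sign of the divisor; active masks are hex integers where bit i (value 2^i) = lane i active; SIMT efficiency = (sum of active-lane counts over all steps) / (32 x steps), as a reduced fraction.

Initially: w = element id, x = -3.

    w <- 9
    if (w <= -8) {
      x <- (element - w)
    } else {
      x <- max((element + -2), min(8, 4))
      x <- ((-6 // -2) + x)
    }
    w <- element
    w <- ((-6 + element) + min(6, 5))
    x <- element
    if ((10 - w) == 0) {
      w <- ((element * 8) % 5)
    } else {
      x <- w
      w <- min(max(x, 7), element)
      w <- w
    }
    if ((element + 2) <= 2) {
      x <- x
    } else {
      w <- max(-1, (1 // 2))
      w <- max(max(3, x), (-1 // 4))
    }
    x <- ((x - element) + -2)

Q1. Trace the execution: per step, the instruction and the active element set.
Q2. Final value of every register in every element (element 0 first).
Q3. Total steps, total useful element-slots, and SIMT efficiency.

step 0: w <- 9                       0xffffffff
step 1: eval (w <= -8)               0xffffffff
step 2: x <- max((element + -2), min(8, 4)) 0xffffffff
step 3: x <- ((-6 // -2) + x)        0xffffffff
step 4: w <- element                 0xffffffff
step 5: w <- ((-6 + element) + min(6, 5)) 0xffffffff
step 6: x <- element                 0xffffffff
step 7: eval ((10 - w) == 0)         0xffffffff
step 8: w <- ((element * 8) % 5)     0x00000800
step 9: x <- w                       0xfffff7ff
step 10: w <- min(max(x, 7), element) 0xfffff7ff
step 11: w <- w                       0xfffff7ff
step 12: eval ((element + 2) <= 2)    0xffffffff
step 13: x <- x                       0x00000001
step 14: w <- max(-1, (1 // 2))       0xfffffffe
step 15: w <- max(max(3, x), (-1 // 4)) 0xfffffffe
step 16: x <- ((x - element) + -2)    0xffffffff

Answer: 17 steps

w: 0,3,3,3,3,4,5,6,7,8,9,11,11,12,13,14,15,16,17,18,19,20,21,22,23,24,25,26,27,28,29,30
x: -3,-3,-3,-3,-3,-3,-3,-3,-3,-3,-3,-2,-3,-3,-3,-3,-3,-3,-3,-3,-3,-3,-3,-3,-3,-3,-3,-3,-3,-3,-3,-3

steps = 17; useful = 477; efficiency = 477/544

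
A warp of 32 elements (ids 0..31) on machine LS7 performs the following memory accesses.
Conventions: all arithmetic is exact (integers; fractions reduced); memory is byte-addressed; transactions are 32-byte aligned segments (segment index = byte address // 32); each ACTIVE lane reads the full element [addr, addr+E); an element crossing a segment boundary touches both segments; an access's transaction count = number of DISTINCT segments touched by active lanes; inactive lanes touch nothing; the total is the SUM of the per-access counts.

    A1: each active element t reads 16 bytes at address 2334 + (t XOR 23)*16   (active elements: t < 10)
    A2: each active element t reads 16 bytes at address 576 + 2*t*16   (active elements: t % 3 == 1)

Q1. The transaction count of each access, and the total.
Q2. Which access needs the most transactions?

A1: 7 transactions
A2: 11 transactions

Answer: 7,11; total 18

Answer: A2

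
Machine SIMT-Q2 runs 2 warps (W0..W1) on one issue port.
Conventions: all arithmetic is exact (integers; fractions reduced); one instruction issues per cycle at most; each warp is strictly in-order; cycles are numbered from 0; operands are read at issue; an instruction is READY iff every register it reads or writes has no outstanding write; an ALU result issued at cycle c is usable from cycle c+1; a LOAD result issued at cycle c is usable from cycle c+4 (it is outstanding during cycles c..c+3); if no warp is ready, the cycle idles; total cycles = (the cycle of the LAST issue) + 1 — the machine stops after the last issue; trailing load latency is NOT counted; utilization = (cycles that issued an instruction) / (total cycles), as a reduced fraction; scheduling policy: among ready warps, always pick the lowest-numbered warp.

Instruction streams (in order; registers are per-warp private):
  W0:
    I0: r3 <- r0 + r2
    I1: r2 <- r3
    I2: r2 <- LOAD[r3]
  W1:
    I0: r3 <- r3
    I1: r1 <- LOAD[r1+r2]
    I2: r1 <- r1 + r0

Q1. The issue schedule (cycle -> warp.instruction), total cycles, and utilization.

cycle 0: W0.I0
cycle 1: W0.I1
cycle 2: W0.I2
cycle 3: W1.I0
cycle 4: W1.I1
cycle 5: idle
cycle 6: idle
cycle 7: idle
cycle 8: W1.I2

Answer: 9 cycles, utilization 2/3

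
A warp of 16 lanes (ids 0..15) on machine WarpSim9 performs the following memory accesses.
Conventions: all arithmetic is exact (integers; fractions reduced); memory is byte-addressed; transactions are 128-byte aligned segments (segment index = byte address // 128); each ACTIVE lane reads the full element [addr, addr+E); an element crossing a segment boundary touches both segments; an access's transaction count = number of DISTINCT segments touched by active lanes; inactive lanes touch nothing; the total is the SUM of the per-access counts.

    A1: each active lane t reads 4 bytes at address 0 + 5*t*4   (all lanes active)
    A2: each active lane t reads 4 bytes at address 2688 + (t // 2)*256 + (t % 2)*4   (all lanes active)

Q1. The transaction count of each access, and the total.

A1: 3 transactions
A2: 8 transactions

Answer: 3,8; total 11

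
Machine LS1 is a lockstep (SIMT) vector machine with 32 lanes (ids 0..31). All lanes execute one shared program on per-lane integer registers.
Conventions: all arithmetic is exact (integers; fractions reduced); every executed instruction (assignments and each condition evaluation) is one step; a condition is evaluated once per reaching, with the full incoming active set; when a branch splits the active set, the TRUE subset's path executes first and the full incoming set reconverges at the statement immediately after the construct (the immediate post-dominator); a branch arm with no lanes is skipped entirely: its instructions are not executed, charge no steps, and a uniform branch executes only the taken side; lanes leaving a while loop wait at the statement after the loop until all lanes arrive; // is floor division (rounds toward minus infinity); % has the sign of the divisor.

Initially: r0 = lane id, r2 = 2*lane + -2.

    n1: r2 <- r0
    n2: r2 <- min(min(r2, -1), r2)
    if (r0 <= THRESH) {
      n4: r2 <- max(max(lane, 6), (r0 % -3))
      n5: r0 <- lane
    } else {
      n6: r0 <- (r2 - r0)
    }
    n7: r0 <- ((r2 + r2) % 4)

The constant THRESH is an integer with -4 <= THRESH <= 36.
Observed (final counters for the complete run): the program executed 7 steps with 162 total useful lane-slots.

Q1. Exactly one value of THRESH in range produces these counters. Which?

Answer: THRESH = 1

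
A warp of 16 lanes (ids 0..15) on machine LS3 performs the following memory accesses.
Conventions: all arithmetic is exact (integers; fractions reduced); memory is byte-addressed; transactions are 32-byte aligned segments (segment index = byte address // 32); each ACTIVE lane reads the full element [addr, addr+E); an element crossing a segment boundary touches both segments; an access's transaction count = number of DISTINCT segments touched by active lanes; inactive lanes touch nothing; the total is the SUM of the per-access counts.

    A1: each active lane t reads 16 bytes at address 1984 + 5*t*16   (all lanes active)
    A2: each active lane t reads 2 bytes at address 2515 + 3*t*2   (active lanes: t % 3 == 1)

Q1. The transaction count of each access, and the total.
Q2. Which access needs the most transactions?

A1: 16 transactions
A2: 4 transactions

Answer: 16,4; total 20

Answer: A1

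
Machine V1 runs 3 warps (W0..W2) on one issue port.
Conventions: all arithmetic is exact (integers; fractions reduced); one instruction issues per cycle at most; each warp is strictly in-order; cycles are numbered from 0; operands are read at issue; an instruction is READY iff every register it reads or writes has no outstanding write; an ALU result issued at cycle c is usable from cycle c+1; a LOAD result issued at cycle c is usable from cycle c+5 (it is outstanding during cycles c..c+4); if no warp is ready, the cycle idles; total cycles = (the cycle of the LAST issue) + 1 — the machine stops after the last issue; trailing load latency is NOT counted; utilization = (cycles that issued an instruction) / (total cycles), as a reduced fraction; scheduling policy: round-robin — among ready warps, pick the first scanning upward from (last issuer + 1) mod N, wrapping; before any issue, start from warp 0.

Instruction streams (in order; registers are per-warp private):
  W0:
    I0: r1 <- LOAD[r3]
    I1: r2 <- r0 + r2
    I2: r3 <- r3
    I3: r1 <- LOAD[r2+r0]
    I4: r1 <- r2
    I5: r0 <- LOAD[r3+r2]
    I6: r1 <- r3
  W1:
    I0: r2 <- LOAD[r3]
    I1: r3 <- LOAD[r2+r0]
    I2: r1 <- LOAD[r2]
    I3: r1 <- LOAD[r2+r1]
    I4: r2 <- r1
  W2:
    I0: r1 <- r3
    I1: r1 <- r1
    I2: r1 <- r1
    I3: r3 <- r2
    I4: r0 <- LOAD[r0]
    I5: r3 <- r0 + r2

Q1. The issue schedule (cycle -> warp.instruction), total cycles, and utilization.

cycle 0: W0.I0
cycle 1: W1.I0
cycle 2: W2.I0
cycle 3: W0.I1
cycle 4: W2.I1
cycle 5: W0.I2
cycle 6: W1.I1
cycle 7: W2.I2
cycle 8: W0.I3
cycle 9: W1.I2
cycle 10: W2.I3
cycle 11: W2.I4
cycle 12: idle
cycle 13: W0.I4
cycle 14: W1.I3
cycle 15: W0.I5
cycle 16: W2.I5
cycle 17: W0.I6
cycle 18: idle
cycle 19: W1.I4

Answer: 20 cycles, utilization 9/10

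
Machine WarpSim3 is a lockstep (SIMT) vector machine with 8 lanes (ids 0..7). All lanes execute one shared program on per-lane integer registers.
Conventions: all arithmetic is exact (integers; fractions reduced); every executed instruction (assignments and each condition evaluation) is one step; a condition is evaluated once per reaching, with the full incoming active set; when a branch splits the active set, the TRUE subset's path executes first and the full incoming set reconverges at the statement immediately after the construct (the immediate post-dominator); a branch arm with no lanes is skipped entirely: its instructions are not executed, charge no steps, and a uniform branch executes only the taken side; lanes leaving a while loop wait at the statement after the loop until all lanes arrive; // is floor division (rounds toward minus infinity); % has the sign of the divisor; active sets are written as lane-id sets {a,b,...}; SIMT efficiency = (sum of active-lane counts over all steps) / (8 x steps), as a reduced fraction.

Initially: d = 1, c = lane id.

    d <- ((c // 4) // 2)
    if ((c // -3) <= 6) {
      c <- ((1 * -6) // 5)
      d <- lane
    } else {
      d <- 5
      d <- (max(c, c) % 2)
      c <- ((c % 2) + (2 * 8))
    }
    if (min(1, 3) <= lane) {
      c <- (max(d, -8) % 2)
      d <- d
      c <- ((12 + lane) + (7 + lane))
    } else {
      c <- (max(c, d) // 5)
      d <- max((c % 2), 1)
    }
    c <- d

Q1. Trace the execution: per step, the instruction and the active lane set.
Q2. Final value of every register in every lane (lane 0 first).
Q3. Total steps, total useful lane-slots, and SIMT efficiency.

step 0: d <- ((c // 4) // 2)         {0,1,2,3,4,5,6,7}
step 1: eval ((c // -3) <= 6)        {0,1,2,3,4,5,6,7}
step 2: c <- ((1 * -6) // 5)         {0,1,2,3,4,5,6,7}
step 3: d <- lane                    {0,1,2,3,4,5,6,7}
step 4: eval (min(1, 3) <= lane)     {0,1,2,3,4,5,6,7}
step 5: c <- (max(d, -8) % 2)        {1,2,3,4,5,6,7}
step 6: d <- d                       {1,2,3,4,5,6,7}
step 7: c <- ((12 + lane) + (7 + lane)) {1,2,3,4,5,6,7}
step 8: c <- (max(c, d) // 5)        {0}
step 9: d <- max((c % 2), 1)         {0}
step 10: c <- d                       {0,1,2,3,4,5,6,7}

Answer: 11 steps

d: 1,1,2,3,4,5,6,7
c: 1,1,2,3,4,5,6,7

steps = 11; useful = 71; efficiency = 71/88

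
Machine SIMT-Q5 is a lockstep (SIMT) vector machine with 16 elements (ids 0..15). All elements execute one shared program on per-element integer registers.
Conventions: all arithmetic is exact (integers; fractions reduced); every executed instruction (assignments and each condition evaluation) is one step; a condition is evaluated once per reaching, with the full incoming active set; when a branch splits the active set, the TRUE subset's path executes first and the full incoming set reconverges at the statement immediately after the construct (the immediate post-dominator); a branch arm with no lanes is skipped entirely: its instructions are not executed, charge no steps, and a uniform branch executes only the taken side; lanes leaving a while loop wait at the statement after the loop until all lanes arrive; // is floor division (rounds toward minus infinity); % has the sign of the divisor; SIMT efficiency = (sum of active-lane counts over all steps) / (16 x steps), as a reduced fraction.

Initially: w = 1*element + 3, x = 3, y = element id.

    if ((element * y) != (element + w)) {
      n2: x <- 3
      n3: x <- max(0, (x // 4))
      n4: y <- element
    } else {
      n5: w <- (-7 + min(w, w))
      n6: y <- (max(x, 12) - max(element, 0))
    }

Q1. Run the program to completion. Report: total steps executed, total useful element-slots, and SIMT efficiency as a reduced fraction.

Answer: 6 steps, 63 useful, 21/32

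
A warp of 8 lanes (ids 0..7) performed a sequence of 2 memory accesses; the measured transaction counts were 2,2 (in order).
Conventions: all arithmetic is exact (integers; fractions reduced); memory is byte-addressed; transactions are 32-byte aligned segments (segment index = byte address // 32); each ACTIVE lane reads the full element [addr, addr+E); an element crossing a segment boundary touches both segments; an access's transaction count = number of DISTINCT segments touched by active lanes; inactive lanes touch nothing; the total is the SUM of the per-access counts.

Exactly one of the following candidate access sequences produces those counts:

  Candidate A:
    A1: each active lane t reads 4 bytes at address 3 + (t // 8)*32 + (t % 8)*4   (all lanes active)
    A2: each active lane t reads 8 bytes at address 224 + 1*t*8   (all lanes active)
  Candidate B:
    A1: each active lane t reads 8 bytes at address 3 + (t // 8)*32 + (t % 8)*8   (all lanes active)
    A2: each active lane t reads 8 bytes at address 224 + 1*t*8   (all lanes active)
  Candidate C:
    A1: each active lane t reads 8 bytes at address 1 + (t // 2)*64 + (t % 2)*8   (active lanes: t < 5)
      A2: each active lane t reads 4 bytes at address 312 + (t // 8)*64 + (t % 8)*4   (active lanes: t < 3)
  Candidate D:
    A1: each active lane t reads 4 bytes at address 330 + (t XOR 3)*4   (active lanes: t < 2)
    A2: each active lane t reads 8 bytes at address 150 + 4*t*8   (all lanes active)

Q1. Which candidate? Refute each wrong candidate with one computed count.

B: A1 gives 3 transactions, not 2
C: A1 gives 3 transactions, not 2
D: A1 gives 1 transaction, not 2
A: all counts match (2,2)

Answer: A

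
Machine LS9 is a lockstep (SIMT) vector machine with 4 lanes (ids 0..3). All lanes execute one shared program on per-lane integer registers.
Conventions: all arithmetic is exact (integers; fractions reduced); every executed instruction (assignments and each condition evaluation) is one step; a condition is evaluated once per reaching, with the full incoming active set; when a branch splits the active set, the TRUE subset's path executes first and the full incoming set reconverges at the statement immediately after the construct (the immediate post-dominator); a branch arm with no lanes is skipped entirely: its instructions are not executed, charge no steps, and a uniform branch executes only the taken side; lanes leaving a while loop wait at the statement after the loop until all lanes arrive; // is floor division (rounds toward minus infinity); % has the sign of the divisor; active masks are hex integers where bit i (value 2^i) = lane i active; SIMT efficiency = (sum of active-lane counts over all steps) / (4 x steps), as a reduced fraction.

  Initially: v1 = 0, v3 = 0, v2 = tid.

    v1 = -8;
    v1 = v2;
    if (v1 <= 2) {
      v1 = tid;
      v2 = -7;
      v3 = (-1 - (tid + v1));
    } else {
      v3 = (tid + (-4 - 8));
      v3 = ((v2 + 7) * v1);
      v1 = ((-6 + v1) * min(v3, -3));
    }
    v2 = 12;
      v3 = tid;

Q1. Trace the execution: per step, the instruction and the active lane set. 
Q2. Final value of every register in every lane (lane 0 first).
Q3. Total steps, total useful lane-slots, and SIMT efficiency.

step 0: v1 <- -8                     0xf
step 1: v1 <- v2                     0xf
step 2: eval (v1 <= 2)               0xf
step 3: v1 <- tid                    0x7
step 4: v2 <- -7                     0x7
step 5: v3 <- (-1 - (tid + v1))      0x7
step 6: v3 <- (tid + (-4 - 8))       0x8
step 7: v3 <- ((v2 + 7) * v1)        0x8
step 8: v1 <- ((-6 + v1) * min(v3, -3)) 0x8
step 9: v2 <- 12                     0xf
step 10: v3 <- tid                    0xf

Answer: 11 steps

v1: 0,1,2,9
v3: 0,1,2,3
v2: 12,12,12,12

steps = 11; useful = 32; efficiency = 32/44 = 8/11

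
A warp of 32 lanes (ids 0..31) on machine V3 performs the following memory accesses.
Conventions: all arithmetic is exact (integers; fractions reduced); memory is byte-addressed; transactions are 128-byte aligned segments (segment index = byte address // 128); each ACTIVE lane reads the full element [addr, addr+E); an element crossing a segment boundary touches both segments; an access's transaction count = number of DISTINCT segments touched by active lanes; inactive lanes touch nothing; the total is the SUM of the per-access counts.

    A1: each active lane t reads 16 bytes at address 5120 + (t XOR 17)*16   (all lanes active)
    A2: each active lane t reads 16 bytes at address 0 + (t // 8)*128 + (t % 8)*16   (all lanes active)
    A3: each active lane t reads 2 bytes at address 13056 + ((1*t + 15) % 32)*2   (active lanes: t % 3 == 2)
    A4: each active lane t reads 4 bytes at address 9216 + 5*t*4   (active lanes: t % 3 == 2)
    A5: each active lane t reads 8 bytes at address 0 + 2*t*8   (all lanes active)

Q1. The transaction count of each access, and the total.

A1: 4 transactions
A2: 4 transactions
A3: 1 transaction
A4: 5 transactions
A5: 4 transactions

Answer: 4,4,1,5,4; total 18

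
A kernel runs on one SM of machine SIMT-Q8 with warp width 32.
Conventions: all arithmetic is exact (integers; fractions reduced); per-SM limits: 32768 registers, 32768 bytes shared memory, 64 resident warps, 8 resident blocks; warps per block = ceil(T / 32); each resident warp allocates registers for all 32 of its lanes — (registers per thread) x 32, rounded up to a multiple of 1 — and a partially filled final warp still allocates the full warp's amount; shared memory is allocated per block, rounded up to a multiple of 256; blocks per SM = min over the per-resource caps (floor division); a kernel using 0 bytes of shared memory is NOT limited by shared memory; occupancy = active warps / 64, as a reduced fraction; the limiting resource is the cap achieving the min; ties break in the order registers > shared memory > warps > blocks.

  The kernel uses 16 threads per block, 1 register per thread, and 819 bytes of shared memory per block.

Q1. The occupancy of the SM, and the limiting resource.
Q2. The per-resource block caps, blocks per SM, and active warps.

Answer: occupancy 1/8, limited by blocks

registers: 1024 blocks
shared memory: 32 blocks
warps: 64 blocks
blocks: 8 blocks

Answer: 8 blocks, 8 active warps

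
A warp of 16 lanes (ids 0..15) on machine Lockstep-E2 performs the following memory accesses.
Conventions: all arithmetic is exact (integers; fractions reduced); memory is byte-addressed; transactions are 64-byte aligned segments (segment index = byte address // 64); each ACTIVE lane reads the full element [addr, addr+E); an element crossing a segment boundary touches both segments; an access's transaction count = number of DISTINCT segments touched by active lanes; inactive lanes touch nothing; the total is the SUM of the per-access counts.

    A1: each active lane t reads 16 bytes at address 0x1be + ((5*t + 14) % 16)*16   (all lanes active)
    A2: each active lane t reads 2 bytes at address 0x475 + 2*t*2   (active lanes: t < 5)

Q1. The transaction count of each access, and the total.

A1: 5 transactions
A2: 2 transactions

Answer: 5,2; total 7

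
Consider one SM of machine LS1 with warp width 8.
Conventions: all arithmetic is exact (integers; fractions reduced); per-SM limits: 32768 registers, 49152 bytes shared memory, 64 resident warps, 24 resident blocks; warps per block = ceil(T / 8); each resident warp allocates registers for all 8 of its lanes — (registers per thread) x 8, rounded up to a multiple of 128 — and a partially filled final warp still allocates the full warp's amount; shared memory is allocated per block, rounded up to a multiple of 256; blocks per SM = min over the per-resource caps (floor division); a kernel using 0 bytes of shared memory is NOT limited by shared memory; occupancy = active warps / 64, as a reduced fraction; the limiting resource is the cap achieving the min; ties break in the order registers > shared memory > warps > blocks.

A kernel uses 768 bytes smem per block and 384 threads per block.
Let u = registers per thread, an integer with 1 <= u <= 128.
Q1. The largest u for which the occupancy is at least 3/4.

Answer: u = 80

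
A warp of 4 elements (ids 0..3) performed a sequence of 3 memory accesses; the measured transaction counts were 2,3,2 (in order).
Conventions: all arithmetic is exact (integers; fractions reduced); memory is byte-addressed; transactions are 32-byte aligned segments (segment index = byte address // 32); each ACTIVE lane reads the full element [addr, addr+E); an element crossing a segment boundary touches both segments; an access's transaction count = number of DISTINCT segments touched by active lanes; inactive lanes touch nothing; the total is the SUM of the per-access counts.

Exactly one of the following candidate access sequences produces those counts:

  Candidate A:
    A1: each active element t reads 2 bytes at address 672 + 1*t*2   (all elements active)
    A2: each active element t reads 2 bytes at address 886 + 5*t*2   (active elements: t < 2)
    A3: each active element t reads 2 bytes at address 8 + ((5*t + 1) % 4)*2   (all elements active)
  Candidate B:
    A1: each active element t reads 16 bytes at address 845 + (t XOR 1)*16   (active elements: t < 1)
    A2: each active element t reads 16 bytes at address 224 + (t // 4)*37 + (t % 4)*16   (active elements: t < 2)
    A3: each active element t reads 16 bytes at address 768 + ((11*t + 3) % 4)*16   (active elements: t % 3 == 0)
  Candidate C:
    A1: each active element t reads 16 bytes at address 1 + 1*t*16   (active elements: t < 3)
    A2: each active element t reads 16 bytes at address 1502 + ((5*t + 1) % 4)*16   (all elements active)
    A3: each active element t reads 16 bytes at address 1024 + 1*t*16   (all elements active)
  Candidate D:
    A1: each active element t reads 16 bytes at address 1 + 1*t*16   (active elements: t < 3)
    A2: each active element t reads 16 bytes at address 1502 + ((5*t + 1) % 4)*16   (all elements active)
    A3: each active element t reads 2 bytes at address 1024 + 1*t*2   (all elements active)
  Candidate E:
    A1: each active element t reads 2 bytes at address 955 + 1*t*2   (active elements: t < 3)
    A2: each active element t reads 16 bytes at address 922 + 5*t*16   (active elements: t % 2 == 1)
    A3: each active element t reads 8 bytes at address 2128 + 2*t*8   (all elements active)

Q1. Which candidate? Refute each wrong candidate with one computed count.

A: A1 gives 1 transaction, not 2
B: A2 gives 1 transaction, not 3
D: A3 gives 1 transaction, not 2
E: A2 gives 2 transactions, not 3
C: all counts match (2,3,2)

Answer: C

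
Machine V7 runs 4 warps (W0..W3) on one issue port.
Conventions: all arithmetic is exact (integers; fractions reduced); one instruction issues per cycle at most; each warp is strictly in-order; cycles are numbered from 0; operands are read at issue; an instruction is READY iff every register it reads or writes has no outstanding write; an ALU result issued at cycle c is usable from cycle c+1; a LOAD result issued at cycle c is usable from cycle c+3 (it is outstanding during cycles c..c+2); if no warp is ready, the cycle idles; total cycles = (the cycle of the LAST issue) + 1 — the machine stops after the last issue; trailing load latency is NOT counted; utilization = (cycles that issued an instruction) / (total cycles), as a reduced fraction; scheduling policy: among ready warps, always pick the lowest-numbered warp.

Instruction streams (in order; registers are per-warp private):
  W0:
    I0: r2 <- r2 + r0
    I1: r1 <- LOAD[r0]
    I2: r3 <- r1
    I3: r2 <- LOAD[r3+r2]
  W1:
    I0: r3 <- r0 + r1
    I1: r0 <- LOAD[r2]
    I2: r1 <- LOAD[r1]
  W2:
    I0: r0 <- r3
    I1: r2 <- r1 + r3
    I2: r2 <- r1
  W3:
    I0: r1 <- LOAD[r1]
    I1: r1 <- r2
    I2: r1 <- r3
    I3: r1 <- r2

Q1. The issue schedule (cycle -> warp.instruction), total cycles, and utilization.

cycle 0: W0.I0
cycle 1: W0.I1
cycle 2: W1.I0
cycle 3: W1.I1
cycle 4: W0.I2
cycle 5: W0.I3
cycle 6: W1.I2
cycle 7: W2.I0
cycle 8: W2.I1
cycle 9: W2.I2
cycle 10: W3.I0
cycle 11: idle
cycle 12: idle
cycle 13: W3.I1
cycle 14: W3.I2
cycle 15: W3.I3

Answer: 16 cycles, utilization 7/8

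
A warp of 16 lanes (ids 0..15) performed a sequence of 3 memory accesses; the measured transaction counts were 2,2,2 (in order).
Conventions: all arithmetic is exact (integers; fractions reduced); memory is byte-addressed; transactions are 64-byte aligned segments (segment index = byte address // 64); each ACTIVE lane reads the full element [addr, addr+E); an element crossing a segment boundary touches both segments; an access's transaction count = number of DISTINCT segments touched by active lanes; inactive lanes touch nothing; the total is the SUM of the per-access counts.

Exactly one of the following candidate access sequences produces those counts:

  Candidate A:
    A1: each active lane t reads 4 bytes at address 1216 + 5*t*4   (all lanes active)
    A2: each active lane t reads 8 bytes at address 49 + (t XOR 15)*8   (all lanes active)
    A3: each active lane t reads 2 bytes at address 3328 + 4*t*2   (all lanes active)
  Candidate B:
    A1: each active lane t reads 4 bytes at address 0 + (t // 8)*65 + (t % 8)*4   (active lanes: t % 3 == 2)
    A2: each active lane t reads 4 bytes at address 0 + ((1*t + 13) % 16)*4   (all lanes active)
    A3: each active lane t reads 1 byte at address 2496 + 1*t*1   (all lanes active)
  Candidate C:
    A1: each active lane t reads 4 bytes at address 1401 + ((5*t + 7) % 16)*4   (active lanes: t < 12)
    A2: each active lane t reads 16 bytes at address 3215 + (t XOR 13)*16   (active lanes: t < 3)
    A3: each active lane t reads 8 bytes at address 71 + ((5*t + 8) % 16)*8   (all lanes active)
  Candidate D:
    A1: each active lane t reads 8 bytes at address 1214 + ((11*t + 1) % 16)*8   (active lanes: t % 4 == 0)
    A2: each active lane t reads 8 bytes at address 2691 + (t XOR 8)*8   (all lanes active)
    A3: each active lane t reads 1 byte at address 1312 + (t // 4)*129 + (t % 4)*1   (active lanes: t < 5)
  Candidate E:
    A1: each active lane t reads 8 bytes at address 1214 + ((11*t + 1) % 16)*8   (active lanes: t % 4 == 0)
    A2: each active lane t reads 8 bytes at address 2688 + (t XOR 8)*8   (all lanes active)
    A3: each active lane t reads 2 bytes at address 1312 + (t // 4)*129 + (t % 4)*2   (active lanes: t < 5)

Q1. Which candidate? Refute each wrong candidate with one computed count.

A: A1 gives 5 transactions, not 2
B: A2 gives 1 transaction, not 2
C: A3 gives 3 transactions, not 2
D: A2 gives 3 transactions, not 2
E: all counts match (2,2,2)

Answer: E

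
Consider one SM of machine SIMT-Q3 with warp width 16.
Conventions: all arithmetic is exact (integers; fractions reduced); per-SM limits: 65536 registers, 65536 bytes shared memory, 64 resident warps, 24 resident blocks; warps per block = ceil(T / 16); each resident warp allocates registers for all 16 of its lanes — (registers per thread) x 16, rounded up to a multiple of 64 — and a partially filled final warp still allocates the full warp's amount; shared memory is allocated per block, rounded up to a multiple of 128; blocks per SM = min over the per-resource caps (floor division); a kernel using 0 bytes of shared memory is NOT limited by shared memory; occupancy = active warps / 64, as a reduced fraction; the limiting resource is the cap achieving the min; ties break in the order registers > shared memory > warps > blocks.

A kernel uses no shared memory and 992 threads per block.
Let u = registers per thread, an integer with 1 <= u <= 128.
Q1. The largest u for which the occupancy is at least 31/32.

Answer: u = 64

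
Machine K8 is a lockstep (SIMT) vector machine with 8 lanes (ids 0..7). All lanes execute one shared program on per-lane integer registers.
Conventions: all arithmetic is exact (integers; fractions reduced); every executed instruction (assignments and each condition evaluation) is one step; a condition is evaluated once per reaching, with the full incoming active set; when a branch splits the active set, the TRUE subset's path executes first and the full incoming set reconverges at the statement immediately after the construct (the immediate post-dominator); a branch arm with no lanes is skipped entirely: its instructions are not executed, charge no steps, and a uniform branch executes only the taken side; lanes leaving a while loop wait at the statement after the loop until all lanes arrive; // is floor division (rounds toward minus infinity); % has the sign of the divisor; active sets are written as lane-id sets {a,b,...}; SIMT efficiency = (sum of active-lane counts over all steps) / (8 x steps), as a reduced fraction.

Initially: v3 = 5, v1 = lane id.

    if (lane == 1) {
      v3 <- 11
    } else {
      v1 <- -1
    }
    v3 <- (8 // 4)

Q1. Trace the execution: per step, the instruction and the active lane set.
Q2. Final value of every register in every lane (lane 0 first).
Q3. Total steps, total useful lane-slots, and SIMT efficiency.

step 0: eval (lane == 1)             {0,1,2,3,4,5,6,7}
step 1: v3 <- 11                     {1}
step 2: v1 <- -1                     {0,2,3,4,5,6,7}
step 3: v3 <- (8 // 4)               {0,1,2,3,4,5,6,7}

Answer: 4 steps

v3: 2,2,2,2,2,2,2,2
v1: -1,1,-1,-1,-1,-1,-1,-1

steps = 4; useful = 24; efficiency = 24/32 = 3/4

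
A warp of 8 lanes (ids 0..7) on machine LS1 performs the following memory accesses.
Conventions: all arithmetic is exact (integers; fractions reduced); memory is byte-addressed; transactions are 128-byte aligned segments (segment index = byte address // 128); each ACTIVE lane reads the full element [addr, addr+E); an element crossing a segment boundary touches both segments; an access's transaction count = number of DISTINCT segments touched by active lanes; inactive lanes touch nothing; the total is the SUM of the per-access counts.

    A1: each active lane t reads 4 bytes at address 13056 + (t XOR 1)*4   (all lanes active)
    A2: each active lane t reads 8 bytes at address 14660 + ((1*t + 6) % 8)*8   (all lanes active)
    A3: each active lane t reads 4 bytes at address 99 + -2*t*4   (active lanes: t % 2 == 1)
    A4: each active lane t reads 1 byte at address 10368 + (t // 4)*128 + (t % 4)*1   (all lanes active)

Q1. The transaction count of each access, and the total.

A1: 1 transaction
A2: 2 transactions
A3: 1 transaction
A4: 2 transactions

Answer: 1,2,1,2; total 6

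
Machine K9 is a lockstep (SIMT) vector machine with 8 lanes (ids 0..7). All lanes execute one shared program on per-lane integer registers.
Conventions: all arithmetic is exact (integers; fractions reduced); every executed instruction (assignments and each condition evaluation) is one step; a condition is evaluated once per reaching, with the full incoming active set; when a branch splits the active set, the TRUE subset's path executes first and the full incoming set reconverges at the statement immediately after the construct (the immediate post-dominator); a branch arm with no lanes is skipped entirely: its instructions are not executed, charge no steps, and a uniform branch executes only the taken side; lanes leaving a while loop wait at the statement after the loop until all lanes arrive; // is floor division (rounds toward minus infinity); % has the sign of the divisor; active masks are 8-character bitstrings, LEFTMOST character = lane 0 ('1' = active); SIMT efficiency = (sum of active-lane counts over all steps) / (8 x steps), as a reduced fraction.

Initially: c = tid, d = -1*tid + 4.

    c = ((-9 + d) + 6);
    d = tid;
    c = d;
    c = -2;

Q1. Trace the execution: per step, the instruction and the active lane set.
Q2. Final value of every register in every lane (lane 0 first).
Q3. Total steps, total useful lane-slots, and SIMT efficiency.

step 0: c <- ((-9 + d) + 6)          11111111
step 1: d <- tid                     11111111
step 2: c <- d                       11111111
step 3: c <- -2                      11111111

Answer: 4 steps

c: -2,-2,-2,-2,-2,-2,-2,-2
d: 0,1,2,3,4,5,6,7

steps = 4; useful = 32; efficiency = 32/32 = 1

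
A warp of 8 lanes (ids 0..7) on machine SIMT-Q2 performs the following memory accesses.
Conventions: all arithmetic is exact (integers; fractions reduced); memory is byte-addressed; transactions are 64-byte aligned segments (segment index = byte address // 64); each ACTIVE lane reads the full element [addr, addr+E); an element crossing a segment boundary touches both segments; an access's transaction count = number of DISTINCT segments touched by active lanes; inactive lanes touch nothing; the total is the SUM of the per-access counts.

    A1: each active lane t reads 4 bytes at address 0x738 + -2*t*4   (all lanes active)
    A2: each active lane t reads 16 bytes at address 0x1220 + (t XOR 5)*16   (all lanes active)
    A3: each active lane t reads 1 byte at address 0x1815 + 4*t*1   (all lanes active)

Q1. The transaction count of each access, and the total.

A1: 1 transaction
A2: 3 transactions
A3: 1 transaction

Answer: 1,3,1; total 5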